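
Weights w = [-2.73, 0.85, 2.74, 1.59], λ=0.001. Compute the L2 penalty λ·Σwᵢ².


‖w‖₂² = (-2.73)² + (0.85)² + (2.74)² + (1.59)²
     = 7.4529 + 0.7225 + 7.5076 + 2.5281
     = 18.2111
λ·‖w‖₂² = 0.001·18.2111 = 0.018211

0.018211


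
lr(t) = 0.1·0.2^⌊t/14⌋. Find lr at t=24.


n_drops = ⌊24/14⌋ = 1
lr = 0.1·0.2^1 = 0.1·0.2 = 0.02

0.02


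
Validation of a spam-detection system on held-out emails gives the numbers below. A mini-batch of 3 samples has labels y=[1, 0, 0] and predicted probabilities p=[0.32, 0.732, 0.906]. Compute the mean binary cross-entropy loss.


L[0] = -ln(0.32) = 1.1394
L[1] = -ln(1-0.732) = -ln(0.268) = 1.3168
L[2] = -ln(1-0.906) = -ln(0.094) = 2.3645
mean = (1.1394 + 1.3168 + 2.3645)/3 = 1.6069

1.6069


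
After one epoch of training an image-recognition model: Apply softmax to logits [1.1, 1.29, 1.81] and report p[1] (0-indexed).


Exponentials: e^1.1=3.0042, e^1.29=3.6328, e^1.81=6.1104
Sum = 12.7474
Softmax = [0.2357, 0.285, 0.4793]
p[1] = 3.6328/12.7474 = 0.285

0.285


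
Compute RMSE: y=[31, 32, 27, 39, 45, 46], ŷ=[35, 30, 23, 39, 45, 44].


MSE = 40/6 = 6.6667
RMSE = √(40/6) = 2.582

2.582


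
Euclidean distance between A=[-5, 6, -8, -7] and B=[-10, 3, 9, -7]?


d = √((-5+ 10)² + (6-3)² + (-8-9)² + (-7+ 7)²)
  = √(25 + 9 + 289 + 0)
  = √323 = 17.9722

17.9722


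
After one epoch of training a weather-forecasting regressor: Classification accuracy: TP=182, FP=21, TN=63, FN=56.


Accuracy = (TP+TN)/(TP+TN+FP+FN)
= (182+63)/(322)
= 245/322 = 76.09%

76.09%


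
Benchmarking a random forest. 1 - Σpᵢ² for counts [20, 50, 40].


Probabilities: [20/110, 50/110, 40/110] ≈ [0.1818, 0.4545, 0.3636]
Σpᵢ² = (400 + 2500 + 1600)/110² = 4500/12100
Gini = 1 - Σpᵢ² = 1 - 4500/12100 = 0.6281

0.6281


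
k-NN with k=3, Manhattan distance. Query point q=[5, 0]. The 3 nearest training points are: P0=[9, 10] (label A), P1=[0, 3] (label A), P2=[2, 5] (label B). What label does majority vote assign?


d(q,P0) = 14  (label A)
d(q,P1) = 8  (label A)
d(q,P2) = 8  (label B)
Votes: A=2, B=1
Majority → A

A


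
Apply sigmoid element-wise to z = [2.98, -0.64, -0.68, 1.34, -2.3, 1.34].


σ(2.98) = 1/(1+e^-2.98) = 0.9517
σ(-0.64) = 1/(1+e^0.64) = 0.3452
σ(-0.68) = 1/(1+e^0.68) = 0.3363
σ(1.34) = 1/(1+e^-1.34) = 0.7925
σ(-2.3) = 1/(1+e^2.3) = 0.0911
σ(1.34) = 1/(1+e^-1.34) = 0.7925
result = [0.9517, 0.3452, 0.3363, 0.7925, 0.0911, 0.7925]

[0.9517, 0.3452, 0.3363, 0.7925, 0.0911, 0.7925]


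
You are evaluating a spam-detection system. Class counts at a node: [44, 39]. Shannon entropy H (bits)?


Probabilities: [44/83, 39/83] ≈ [0.5301, 0.4699]
H = -((44/83)·log₂(44/83) + (39/83)·log₂(39/83))
  = 0.9974 bits

0.9974 bits


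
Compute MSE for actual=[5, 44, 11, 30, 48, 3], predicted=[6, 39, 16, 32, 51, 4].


Squared errors: (5-6)²=1, (44-39)²=25, (11-16)²=25, (30-32)²=4, (48-51)²=9, (3-4)²=1
Sum = 65
MSE = 65/6 = 65/6

65/6


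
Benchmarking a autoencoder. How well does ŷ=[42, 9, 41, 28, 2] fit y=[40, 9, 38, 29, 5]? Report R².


ȳ = 24.2
SS_res = Σ(y-ŷ)² = 23
SS_tot = Σ(y-ȳ)² = 1062.8
R² = 1 - SS_res/SS_tot = 1 - 0.0216 = 0.9784

0.9784


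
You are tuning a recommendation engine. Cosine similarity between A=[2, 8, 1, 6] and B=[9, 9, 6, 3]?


A·B = 2·9 + 8·9 + 1·6 + 6·3 = 114
‖A‖ = √105 = 10.247, ‖B‖ = √207 = 14.3875
cos = 114/(√105·√207) = 114/√21735 = 0.7733

0.7733


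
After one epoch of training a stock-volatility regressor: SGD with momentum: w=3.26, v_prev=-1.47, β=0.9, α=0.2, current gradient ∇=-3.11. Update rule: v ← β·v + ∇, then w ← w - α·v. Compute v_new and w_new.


v_new = 0.9·-1.47 - 3.11 = -1.323 - 3.11 = -4.433
w_new = 3.26 - 0.2·-4.433 = 3.26 + 0.8866 = 4.1466

v_new=-4.433, w_new=4.1466


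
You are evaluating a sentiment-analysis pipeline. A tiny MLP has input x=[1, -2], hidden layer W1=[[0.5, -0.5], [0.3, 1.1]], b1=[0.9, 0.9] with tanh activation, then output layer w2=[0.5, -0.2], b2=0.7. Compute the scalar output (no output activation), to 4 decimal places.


z1[0] = (0.5)·(1) + (-0.5)·(-2) + 0.9 = 2.4
z1[1] = (0.3)·(1) + (1.1)·(-2) + 0.9 = -1.0
h = tanh(z1) = [0.9837, -0.7616]
output = (0.5)·(0.9837) + (-0.2)·(-0.7616) + 0.7 = 1.3442

1.3442


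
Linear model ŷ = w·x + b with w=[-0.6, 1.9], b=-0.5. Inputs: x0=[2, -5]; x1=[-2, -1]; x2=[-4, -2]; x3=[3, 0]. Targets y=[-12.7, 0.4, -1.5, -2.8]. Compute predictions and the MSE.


ŷ0 = (-0.6)·(2) + (1.9)·(-5) - 0.5 = -11.2
ŷ1 = (-0.6)·(-2) + (1.9)·(-1) - 0.5 = -1.2
ŷ2 = (-0.6)·(-4) + (1.9)·(-2) - 0.5 = -1.9
ŷ3 = (-0.6)·(3) + (1.9)·(0) - 0.5 = -2.3
errors² = [2.25, 2.56, 0.16, 0.25]
MSE = 5.2200/4 = 1.305

1.305


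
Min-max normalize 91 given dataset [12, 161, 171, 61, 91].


min=12, max=171
(91-12)/(171-12) = 79/159 = 0.4969

0.4969


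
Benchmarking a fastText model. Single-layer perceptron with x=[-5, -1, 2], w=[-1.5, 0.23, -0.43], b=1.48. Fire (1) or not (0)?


z = (-5)·(-1.5) + (-1)·(0.23) + (2)·(-0.43) + 1.48
  = 7.89
step(z) = 1 (z≥0)

1


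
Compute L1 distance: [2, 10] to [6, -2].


d = |2-6| + |10+ 2|
  = 4 + 12
  = 16

16


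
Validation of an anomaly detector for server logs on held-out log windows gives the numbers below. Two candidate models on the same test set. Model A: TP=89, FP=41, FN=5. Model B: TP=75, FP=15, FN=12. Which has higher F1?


Model A: P=89/130=0.6846, R=89/94=0.9468, F1=2PR/(P+R)=2TP/(2TP+FP+FN)=178/224=0.7946
Model B: P=75/90=0.8333, R=75/87=0.8621, F1=2PR/(P+R)=2TP/(2TP+FP+FN)=150/177=0.8475
0.7946 < 0.8475 → Model B

Model B


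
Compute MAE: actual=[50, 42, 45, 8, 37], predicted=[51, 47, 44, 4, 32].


Absolute errors: |50-51|=1, |42-47|=5, |45-44|=1, |8-4|=4, |37-32|=5
Sum = 16
MAE = 16/5 = 16/5

16/5


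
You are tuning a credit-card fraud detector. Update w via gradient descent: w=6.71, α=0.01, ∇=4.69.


w_new = w - α·∇
= 6.71 - 0.01·4.69
= 6.71 - 0.0469
= 6.6631

6.6631


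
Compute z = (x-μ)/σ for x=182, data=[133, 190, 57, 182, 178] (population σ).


μ = 148, σ = 49.6508
z = (182 - 148)/49.6508 = 0.6848

0.6848


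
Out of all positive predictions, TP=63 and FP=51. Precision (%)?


Precision = TP/(TP+FP)
= 63/(63+51)
= 63/114 = 55.26%

55.26%


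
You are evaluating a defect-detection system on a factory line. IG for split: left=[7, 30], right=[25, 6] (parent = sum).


Parent = [32, 36], H_parent = 0.9975
H_left = 0.6998 (n=37), H_right = 0.7088 (n=31)
H_children = (37/68)·0.6998 + (31/68)·0.7088 = 0.7039
IG = 0.9975 - 0.7039 = 0.2936

0.2936


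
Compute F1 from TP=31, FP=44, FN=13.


Precision = 31/75 = 0.4133
Recall = 31/44 = 0.7045
F1 = 2·P·R/(P+R) = 2·TP/(2·TP+FP+FN) = 62/(62+44+13) = 62/119 = 0.521

0.521


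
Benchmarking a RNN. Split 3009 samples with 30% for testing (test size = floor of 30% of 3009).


Test = ⌊3009·30/100⌋ = 902
Train = 3009 - 902 = 2107

Train: 2107, Test: 902


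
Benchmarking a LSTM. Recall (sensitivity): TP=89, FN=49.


Recall = TP/(TP+FN)
= 89/(89+49)
= 89/138 = 64.49%

64.49%


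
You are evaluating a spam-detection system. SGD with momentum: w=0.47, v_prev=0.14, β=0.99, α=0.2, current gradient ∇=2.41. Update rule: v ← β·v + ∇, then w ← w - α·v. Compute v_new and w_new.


v_new = 0.99·0.14 + 2.41 = 0.1386 + 2.41 = 2.5486
w_new = 0.47 - 0.2·2.5486 = 0.47 - 0.50972 = -0.03972

v_new=2.5486, w_new=-0.03972


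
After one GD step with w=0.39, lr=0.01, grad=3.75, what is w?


w_new = w - α·∇
= 0.39 - 0.01·3.75
= 0.39 - 0.0375
= 0.3525

0.3525


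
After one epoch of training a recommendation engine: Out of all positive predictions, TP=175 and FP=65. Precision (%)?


Precision = TP/(TP+FP)
= 175/(175+65)
= 175/240 = 72.92%

72.92%


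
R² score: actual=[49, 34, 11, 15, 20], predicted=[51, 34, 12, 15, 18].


ȳ = 25.8
SS_res = Σ(y-ŷ)² = 9
SS_tot = Σ(y-ȳ)² = 974.8
R² = 1 - SS_res/SS_tot = 1 - 0.0092 = 0.9908

0.9908


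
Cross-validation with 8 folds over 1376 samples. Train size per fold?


Fold size = 1376/8 = 172
Training per fold = 1376 - 172 = 1204

1204


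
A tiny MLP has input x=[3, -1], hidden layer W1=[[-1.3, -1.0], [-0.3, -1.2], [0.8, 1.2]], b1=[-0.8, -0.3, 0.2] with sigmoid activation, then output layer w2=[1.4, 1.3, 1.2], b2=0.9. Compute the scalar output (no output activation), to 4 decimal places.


z1[0] = (-1.3)·(3) + (-1.0)·(-1) - 0.8 = -3.7
z1[1] = (-0.3)·(3) + (-1.2)·(-1) - 0.3 = 0.0
z1[2] = (0.8)·(3) + (1.2)·(-1) + 0.2 = 1.4
h = sigmoid(z1) = [0.0241, 0.5, 0.8022]
output = (1.4)·(0.0241) + (1.3)·(0.5) + (1.2)·(0.8022) + 0.9 = 2.5464

2.5464


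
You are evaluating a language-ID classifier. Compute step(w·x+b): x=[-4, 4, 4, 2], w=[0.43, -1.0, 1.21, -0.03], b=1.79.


z = (-4)·(0.43) + (4)·(-1.0) + (4)·(1.21) + (2)·(-0.03) + 1.79
  = 0.85
step(z) = 1 (z≥0)

1


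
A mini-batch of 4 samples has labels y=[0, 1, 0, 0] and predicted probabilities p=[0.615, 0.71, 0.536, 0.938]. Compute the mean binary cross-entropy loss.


L[0] = -ln(1-0.615) = -ln(0.385) = 0.9545
L[1] = -ln(0.71) = 0.3425
L[2] = -ln(1-0.536) = -ln(0.464) = 0.7679
L[3] = -ln(1-0.938) = -ln(0.062) = 2.7806
mean = (0.9545 + 0.3425 + 0.7679 + 2.7806)/4 = 1.2114

1.2114


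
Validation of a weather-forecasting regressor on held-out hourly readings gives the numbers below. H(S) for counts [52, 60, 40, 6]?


Probabilities: [52/158, 60/158, 40/158, 6/158] ≈ [0.3291, 0.3797, 0.2532, 0.038]
H = -((52/158)·log₂(52/158) + (60/158)·log₂(60/158) + (40/158)·log₂(40/158) + (6/158)·log₂(6/158))
  = 1.7391 bits

1.7391 bits


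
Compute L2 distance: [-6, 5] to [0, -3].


d = √((-6-0)² + (5+ 3)²)
  = √(36 + 64)
  = √100 = 10.0

10.0


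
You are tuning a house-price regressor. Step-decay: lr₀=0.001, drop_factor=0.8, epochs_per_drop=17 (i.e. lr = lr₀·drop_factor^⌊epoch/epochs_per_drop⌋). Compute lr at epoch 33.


n_drops = ⌊33/17⌋ = 1
lr = 0.001·0.8^1 = 0.001·0.8 = 0.0008

0.0008


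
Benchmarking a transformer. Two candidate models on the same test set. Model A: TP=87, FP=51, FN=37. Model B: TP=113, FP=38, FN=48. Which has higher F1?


Model A: P=87/138=0.6304, R=87/124=0.7016, F1=2PR/(P+R)=2TP/(2TP+FP+FN)=174/262=0.6641
Model B: P=113/151=0.7483, R=113/161=0.7019, F1=2PR/(P+R)=2TP/(2TP+FP+FN)=226/312=0.7244
0.6641 < 0.7244 → Model B

Model B


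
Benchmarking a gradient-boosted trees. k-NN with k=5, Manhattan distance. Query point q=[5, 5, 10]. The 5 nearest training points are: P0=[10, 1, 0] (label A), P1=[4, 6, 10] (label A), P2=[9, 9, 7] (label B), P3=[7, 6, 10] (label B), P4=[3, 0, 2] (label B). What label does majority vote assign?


d(q,P0) = 19  (label A)
d(q,P1) = 2  (label A)
d(q,P2) = 11  (label B)
d(q,P3) = 3  (label B)
d(q,P4) = 15  (label B)
Votes: A=2, B=3
Majority → B

B


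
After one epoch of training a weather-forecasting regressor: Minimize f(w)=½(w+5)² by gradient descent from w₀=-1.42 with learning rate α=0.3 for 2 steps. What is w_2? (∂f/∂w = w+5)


step 1: grad = -1.42+5 = 3.58; w = -1.42 - 0.3·(3.58) = -2.494
step 2: grad = -2.494+5 = 2.506; w = -2.494 - 0.3·(2.506) = -3.2458

-3.2458


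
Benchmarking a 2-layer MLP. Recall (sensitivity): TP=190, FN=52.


Recall = TP/(TP+FN)
= 190/(190+52)
= 190/242 = 78.51%

78.51%


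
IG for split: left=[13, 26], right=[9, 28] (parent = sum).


Parent = [22, 54], H_parent = 0.868
H_left = 0.9183 (n=39), H_right = 0.8004 (n=37)
H_children = (39/76)·0.9183 + (37/76)·0.8004 = 0.8609
IG = 0.868 - 0.8609 = 0.0071

0.0071


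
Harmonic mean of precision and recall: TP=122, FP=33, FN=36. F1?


Precision = 122/155 = 0.7871
Recall = 122/158 = 0.7722
F1 = 2·P·R/(P+R) = 2·TP/(2·TP+FP+FN) = 244/(244+33+36) = 244/313 = 0.7796

0.7796


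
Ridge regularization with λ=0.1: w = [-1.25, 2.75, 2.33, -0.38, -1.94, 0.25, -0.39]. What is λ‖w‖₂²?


‖w‖₂² = (-1.25)² + (2.75)² + (2.33)² + (-0.38)² + (-1.94)² + (0.25)² + (-0.39)²
     = 1.5625 + 7.5625 + 5.4289 + 0.1444 + 3.7636 + 0.0625 + 0.1521
     = 18.6765
λ·‖w‖₂² = 0.1·18.6765 = 1.86765

1.86765


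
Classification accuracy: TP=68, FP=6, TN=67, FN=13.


Accuracy = (TP+TN)/(TP+TN+FP+FN)
= (68+67)/(154)
= 135/154 = 87.66%

87.66%


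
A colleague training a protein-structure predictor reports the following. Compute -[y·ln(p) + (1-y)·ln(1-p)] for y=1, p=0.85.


BCE = -[y·ln(p) + (1-y)·ln(1-p)]
= -1·ln(0.85) - 0
= -ln(0.85) = 0.1625

0.1625


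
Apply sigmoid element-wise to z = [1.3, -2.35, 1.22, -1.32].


σ(1.3) = 1/(1+e^-1.3) = 0.7858
σ(-2.35) = 1/(1+e^2.35) = 0.0871
σ(1.22) = 1/(1+e^-1.22) = 0.7721
σ(-1.32) = 1/(1+e^1.32) = 0.2108
result = [0.7858, 0.0871, 0.7721, 0.2108]

[0.7858, 0.0871, 0.7721, 0.2108]


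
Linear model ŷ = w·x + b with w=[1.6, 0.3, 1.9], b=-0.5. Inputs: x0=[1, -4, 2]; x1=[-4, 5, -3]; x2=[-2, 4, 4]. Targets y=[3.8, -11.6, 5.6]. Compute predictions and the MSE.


ŷ0 = (1.6)·(1) + (0.3)·(-4) + (1.9)·(2) - 0.5 = 3.7
ŷ1 = (1.6)·(-4) + (0.3)·(5) + (1.9)·(-3) - 0.5 = -11.1
ŷ2 = (1.6)·(-2) + (0.3)·(4) + (1.9)·(4) - 0.5 = 5.1
errors² = [0.01, 0.25, 0.25]
MSE = 0.5100/3 = 0.17

0.17


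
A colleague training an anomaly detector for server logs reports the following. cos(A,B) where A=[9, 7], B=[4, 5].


A·B = 9·4 + 7·5 = 71
‖A‖ = √130 = 11.4018, ‖B‖ = √41 = 6.4031
cos = 71/(√130·√41) = 71/√5330 = 0.9725

0.9725


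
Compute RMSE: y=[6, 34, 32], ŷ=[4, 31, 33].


MSE = 14/3 = 4.6667
RMSE = √(14/3) = 2.1602

2.1602


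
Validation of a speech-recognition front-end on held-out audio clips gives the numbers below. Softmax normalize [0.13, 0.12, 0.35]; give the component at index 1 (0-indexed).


Exponentials: e^0.13=1.1388, e^0.12=1.1275, e^0.35=1.4191
Sum = 3.6854
Softmax = [0.309, 0.3059, 0.3851]
p[1] = 1.1275/3.6854 = 0.3059

0.3059


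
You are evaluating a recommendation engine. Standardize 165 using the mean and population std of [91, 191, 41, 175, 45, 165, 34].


μ = 106, σ = 64.1672
z = (165 - 106)/64.1672 = 0.9195

0.9195


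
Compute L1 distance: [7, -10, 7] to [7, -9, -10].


d = |7-7| + |-10+ 9| + |7+ 10|
  = 0 + 1 + 17
  = 18

18


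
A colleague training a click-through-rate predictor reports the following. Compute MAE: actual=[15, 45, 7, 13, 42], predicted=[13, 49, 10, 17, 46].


Absolute errors: |15-13|=2, |45-49|=4, |7-10|=3, |13-17|=4, |42-46|=4
Sum = 17
MAE = 17/5 = 17/5

17/5


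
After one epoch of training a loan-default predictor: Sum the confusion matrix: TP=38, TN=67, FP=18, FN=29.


Total = TP + TN + FP + FN
= 38 + 67 + 18 + 29
= 152
(Predicted positive: 56, predicted negative: 96)

152


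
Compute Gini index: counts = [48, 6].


Probabilities: [48/54, 6/54] ≈ [0.8889, 0.1111]
Σpᵢ² = (2304 + 36)/54² = 2340/2916
Gini = 1 - Σpᵢ² = 1 - 2340/2916 = 0.1975

0.1975


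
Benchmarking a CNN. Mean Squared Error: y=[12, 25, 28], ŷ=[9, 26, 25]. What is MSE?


Squared errors: (12-9)²=9, (25-26)²=1, (28-25)²=9
Sum = 19
MSE = 19/3 = 19/3

19/3


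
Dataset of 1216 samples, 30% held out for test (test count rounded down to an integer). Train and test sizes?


Test = ⌊1216·30/100⌋ = 364
Train = 1216 - 364 = 852

Train: 852, Test: 364


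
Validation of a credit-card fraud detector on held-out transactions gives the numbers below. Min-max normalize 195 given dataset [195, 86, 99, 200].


min=86, max=200
(195-86)/(200-86) = 109/114 = 0.9561

0.9561


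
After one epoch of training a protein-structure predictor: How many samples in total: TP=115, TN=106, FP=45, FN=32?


Total = TP + TN + FP + FN
= 115 + 106 + 45 + 32
= 298
(Predicted positive: 160, predicted negative: 138)

298


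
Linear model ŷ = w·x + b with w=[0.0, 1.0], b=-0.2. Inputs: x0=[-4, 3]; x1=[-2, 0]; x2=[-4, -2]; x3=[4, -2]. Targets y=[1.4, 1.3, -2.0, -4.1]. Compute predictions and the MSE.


ŷ0 = (0.0)·(-4) + (1.0)·(3) - 0.2 = 2.8
ŷ1 = (0.0)·(-2) + (1.0)·(0) - 0.2 = -0.2
ŷ2 = (0.0)·(-4) + (1.0)·(-2) - 0.2 = -2.2
ŷ3 = (0.0)·(4) + (1.0)·(-2) - 0.2 = -2.2
errors² = [1.96, 2.25, 0.04, 3.61]
MSE = 7.8600/4 = 1.965

1.965


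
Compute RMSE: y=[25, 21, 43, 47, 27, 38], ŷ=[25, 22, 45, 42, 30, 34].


MSE = 55/6 = 9.1667
RMSE = √(55/6) = 3.0277

3.0277


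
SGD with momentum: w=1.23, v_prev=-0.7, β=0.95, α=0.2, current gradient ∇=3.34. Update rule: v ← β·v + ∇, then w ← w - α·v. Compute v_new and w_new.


v_new = 0.95·-0.7 + 3.34 = -0.665 + 3.34 = 2.675
w_new = 1.23 - 0.2·2.675 = 1.23 - 0.535 = 0.695

v_new=2.675, w_new=0.695


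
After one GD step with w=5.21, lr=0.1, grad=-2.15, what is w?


w_new = w - α·∇
= 5.21 - 0.1·-2.15
= 5.21 + 0.215
= 5.425

5.425


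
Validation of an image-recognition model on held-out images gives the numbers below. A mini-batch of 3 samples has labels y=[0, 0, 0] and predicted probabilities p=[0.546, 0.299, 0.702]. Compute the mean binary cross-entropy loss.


L[0] = -ln(1-0.546) = -ln(0.454) = 0.7897
L[1] = -ln(1-0.299) = -ln(0.701) = 0.3552
L[2] = -ln(1-0.702) = -ln(0.298) = 1.2107
mean = (0.7897 + 0.3552 + 1.2107)/3 = 0.7852

0.7852


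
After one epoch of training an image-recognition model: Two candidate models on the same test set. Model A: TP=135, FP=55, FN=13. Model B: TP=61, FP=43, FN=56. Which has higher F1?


Model A: P=135/190=0.7105, R=135/148=0.9122, F1=2PR/(P+R)=2TP/(2TP+FP+FN)=270/338=0.7988
Model B: P=61/104=0.5865, R=61/117=0.5214, F1=2PR/(P+R)=2TP/(2TP+FP+FN)=122/221=0.552
0.7988 > 0.552 → Model A

Model A


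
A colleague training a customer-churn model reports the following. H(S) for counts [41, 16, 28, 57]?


Probabilities: [41/142, 16/142, 28/142, 57/142] ≈ [0.2887, 0.1127, 0.1972, 0.4014]
H = -((41/142)·log₂(41/142) + (16/142)·log₂(16/142) + (28/142)·log₂(28/142) + (57/142)·log₂(57/142))
  = 1.8628 bits

1.8628 bits


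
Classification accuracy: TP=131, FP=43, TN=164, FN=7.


Accuracy = (TP+TN)/(TP+TN+FP+FN)
= (131+164)/(345)
= 295/345 = 85.51%

85.51%


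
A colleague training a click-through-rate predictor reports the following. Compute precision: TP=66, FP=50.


Precision = TP/(TP+FP)
= 66/(66+50)
= 66/116 = 56.9%

56.9%


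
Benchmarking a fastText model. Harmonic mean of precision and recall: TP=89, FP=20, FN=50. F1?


Precision = 89/109 = 0.8165
Recall = 89/139 = 0.6403
F1 = 2·P·R/(P+R) = 2·TP/(2·TP+FP+FN) = 178/(178+20+50) = 178/248 = 0.7177

0.7177


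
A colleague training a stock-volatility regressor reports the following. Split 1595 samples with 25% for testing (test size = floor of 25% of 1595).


Test = ⌊1595·25/100⌋ = 398
Train = 1595 - 398 = 1197

Train: 1197, Test: 398


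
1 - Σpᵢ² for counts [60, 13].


Probabilities: [60/73, 13/73] ≈ [0.8219, 0.1781]
Σpᵢ² = (3600 + 169)/73² = 3769/5329
Gini = 1 - Σpᵢ² = 1 - 3769/5329 = 0.2927

0.2927


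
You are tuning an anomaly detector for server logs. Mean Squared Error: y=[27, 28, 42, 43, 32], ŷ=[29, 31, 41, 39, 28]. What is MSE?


Squared errors: (27-29)²=4, (28-31)²=9, (42-41)²=1, (43-39)²=16, (32-28)²=16
Sum = 46
MSE = 46/5 = 46/5

46/5


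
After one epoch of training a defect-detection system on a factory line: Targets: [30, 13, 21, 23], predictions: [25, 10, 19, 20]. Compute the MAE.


Absolute errors: |30-25|=5, |13-10|=3, |21-19|=2, |23-20|=3
Sum = 13
MAE = 13/4 = 13/4

13/4


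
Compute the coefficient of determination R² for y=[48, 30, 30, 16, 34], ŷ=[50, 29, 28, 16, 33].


ȳ = 31.6
SS_res = Σ(y-ŷ)² = 10
SS_tot = Σ(y-ȳ)² = 523.2
R² = 1 - SS_res/SS_tot = 1 - 0.0191 = 0.9809

0.9809


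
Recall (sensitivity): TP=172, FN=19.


Recall = TP/(TP+FN)
= 172/(172+19)
= 172/191 = 90.05%

90.05%


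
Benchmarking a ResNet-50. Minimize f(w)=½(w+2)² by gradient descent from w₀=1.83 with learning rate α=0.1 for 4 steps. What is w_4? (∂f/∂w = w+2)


step 1: grad = 1.83+2 = 3.83; w = 1.83 - 0.1·(3.83) = 1.447
step 2: grad = 1.447+2 = 3.447; w = 1.447 - 0.1·(3.447) = 1.1023
step 3: grad = 1.1023+2 = 3.1023; w = 1.1023 - 0.1·(3.1023) = 0.79207
step 4: grad = 0.79207+2 = 2.79207; w = 0.79207 - 0.1·(2.79207) = 0.512863

0.512863


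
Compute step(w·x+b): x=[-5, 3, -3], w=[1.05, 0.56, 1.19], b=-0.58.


z = (-5)·(1.05) + (3)·(0.56) + (-3)·(1.19) - 0.58
  = -7.72
step(z) = 0 (z<0)

0


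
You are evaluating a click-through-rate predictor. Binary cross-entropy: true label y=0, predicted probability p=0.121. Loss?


BCE = -[y·ln(p) + (1-y)·ln(1-p)]
= -0 - 1·ln(1-0.121)
= -ln(0.879) = 0.129

0.129


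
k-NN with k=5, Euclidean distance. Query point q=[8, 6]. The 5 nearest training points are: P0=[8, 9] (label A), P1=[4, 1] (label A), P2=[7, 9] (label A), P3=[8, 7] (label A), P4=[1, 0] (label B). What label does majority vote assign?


d(q,P0) = 3.0  (label A)
d(q,P1) = 6.4031  (label A)
d(q,P2) = 3.1623  (label A)
d(q,P3) = 1.0  (label A)
d(q,P4) = 9.2195  (label B)
Votes: A=4, B=1
Majority → A

A


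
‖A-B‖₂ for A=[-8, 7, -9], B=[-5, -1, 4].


d = √((-8+ 5)² + (7+ 1)² + (-9-4)²)
  = √(9 + 64 + 169)
  = √242 = 15.5563

15.5563


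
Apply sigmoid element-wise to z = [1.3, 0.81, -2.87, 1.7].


σ(1.3) = 1/(1+e^-1.3) = 0.7858
σ(0.81) = 1/(1+e^-0.81) = 0.6921
σ(-2.87) = 1/(1+e^2.87) = 0.0537
σ(1.7) = 1/(1+e^-1.7) = 0.8455
result = [0.7858, 0.6921, 0.0537, 0.8455]

[0.7858, 0.6921, 0.0537, 0.8455]


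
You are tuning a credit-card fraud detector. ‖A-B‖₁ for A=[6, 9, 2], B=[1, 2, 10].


d = |6-1| + |9-2| + |2-10|
  = 5 + 7 + 8
  = 20

20


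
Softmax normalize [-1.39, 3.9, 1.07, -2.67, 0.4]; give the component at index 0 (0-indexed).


Exponentials: e^-1.39=0.2491, e^3.9=49.4024, e^1.07=2.9154, e^-2.67=0.0693, e^0.4=1.4918
Sum = 54.128
Softmax = [0.0046, 0.9127, 0.0539, 0.0013, 0.0276]
p[0] = 0.2491/54.128 = 0.0046

0.0046


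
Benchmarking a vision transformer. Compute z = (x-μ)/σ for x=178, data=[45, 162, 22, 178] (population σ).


μ = 101.75, σ = 68.9651
z = (178 - 101.75)/68.9651 = 1.1056

1.1056


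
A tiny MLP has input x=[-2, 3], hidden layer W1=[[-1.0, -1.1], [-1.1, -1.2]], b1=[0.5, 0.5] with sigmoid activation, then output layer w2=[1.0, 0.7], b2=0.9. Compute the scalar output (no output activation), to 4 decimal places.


z1[0] = (-1.0)·(-2) + (-1.1)·(3) + 0.5 = -0.8
z1[1] = (-1.1)·(-2) + (-1.2)·(3) + 0.5 = -0.9
h = sigmoid(z1) = [0.31, 0.2891]
output = (1.0)·(0.31) + (0.7)·(0.2891) + 0.9 = 1.4124

1.4124


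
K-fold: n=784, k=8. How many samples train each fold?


Fold size = 784/8 = 98
Training per fold = 784 - 98 = 686

686


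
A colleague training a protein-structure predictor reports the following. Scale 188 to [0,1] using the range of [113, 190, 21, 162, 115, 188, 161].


min=21, max=190
(188-21)/(190-21) = 167/169 = 0.9882

0.9882


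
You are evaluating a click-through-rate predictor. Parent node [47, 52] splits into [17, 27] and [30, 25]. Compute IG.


Parent = [47, 52], H_parent = 0.9982
H_left = 0.9624 (n=44), H_right = 0.994 (n=55)
H_children = (44/99)·0.9624 + (55/99)·0.994 = 0.98
IG = 0.9982 - 0.98 = 0.0182

0.0182


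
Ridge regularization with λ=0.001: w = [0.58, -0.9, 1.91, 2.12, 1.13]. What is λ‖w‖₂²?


‖w‖₂² = (0.58)² + (-0.9)² + (1.91)² + (2.12)² + (1.13)²
     = 0.3364 + 0.81 + 3.6481 + 4.4944 + 1.2769
     = 10.5658
λ·‖w‖₂² = 0.001·10.5658 = 0.010566

0.010566


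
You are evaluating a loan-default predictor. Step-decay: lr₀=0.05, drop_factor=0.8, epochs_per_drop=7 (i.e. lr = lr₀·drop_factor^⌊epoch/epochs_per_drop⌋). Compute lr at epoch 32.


n_drops = ⌊32/7⌋ = 4
lr = 0.05·0.8^4 = 0.05·0.4096 = 0.02048

0.02048


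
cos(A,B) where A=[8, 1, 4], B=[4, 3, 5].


A·B = 8·4 + 1·3 + 4·5 = 55
‖A‖ = √81 = 9, ‖B‖ = √50 = 7.0711
cos = 55/(√81·√50) = 55/√4050 = 0.8642

0.8642


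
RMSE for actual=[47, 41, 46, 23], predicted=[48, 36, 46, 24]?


MSE = 27/4 = 6.75
RMSE = √(27/4) = 2.5981

2.5981


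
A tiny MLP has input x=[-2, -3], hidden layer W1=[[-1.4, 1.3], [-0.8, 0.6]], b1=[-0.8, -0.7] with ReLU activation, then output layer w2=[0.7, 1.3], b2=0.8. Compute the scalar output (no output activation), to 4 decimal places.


z1[0] = (-1.4)·(-2) + (1.3)·(-3) - 0.8 = -1.9
z1[1] = (-0.8)·(-2) + (0.6)·(-3) - 0.7 = -0.9
h = ReLU(z1) = [0.0, 0.0]
output = (0.7)·(0.0) + (1.3)·(0.0) + 0.8 = 0.8

0.8


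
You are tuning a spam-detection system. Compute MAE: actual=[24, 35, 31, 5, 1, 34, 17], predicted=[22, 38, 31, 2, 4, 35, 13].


Absolute errors: |24-22|=2, |35-38|=3, |31-31|=0, |5-2|=3, |1-4|=3, |34-35|=1, |17-13|=4
Sum = 16
MAE = 16/7 = 16/7

16/7


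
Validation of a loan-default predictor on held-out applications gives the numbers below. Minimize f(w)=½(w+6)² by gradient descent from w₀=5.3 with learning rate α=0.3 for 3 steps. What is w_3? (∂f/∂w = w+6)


step 1: grad = 5.3+6 = 11.3; w = 5.3 - 0.3·(11.3) = 1.91
step 2: grad = 1.91+6 = 7.91; w = 1.91 - 0.3·(7.91) = -0.463
step 3: grad = -0.463+6 = 5.537; w = -0.463 - 0.3·(5.537) = -2.1241

-2.1241


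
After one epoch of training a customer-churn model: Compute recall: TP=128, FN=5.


Recall = TP/(TP+FN)
= 128/(128+5)
= 128/133 = 96.24%

96.24%


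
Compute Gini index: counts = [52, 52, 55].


Probabilities: [52/159, 52/159, 55/159] ≈ [0.327, 0.327, 0.3459]
Σpᵢ² = (2704 + 2704 + 3025)/159² = 8433/25281
Gini = 1 - Σpᵢ² = 1 - 8433/25281 = 0.6664

0.6664


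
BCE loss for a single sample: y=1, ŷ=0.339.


BCE = -[y·ln(p) + (1-y)·ln(1-p)]
= -1·ln(0.339) - 0
= -ln(0.339) = 1.0818

1.0818


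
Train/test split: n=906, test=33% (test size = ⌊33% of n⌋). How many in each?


Test = ⌊906·33/100⌋ = 298
Train = 906 - 298 = 608

Train: 608, Test: 298


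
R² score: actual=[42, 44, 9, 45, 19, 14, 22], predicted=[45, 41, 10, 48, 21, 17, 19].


ȳ = 27.8571
SS_res = Σ(y-ŷ)² = 50
SS_tot = Σ(y-ȳ)² = 1414.86
R² = 1 - SS_res/SS_tot = 1 - 0.0353 = 0.9647

0.9647


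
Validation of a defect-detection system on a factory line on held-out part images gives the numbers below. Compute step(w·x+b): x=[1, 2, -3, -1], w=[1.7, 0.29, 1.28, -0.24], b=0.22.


z = (1)·(1.7) + (2)·(0.29) + (-3)·(1.28) + (-1)·(-0.24) + 0.22
  = -1.1
step(z) = 0 (z<0)

0


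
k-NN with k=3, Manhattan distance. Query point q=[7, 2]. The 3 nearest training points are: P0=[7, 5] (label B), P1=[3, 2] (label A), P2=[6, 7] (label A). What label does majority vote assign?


d(q,P0) = 3  (label B)
d(q,P1) = 4  (label A)
d(q,P2) = 6  (label A)
Votes: A=2, B=1
Majority → A

A


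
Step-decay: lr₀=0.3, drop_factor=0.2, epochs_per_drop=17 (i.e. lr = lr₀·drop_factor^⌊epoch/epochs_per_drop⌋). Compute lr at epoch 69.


n_drops = ⌊69/17⌋ = 4
lr = 0.3·0.2^4 = 0.3·0.0016 = 0.00048

0.00048


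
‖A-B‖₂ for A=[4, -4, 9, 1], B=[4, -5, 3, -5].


d = √((4-4)² + (-4+ 5)² + (9-3)² + (1+ 5)²)
  = √(0 + 1 + 36 + 36)
  = √73 = 8.544

8.544


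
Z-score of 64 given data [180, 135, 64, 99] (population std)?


μ = 119.5, σ = 43.0145
z = (64 - 119.5)/43.0145 = -1.2903

-1.2903


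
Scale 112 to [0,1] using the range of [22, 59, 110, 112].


min=22, max=112
(112-22)/(112-22) = 90/90 = 1.0

1.0


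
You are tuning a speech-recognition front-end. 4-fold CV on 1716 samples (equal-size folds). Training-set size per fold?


Fold size = 1716/4 = 429
Training per fold = 1716 - 429 = 1287

1287


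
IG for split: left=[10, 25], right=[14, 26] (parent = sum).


Parent = [24, 51], H_parent = 0.9044
H_left = 0.8631 (n=35), H_right = 0.9341 (n=40)
H_children = (35/75)·0.8631 + (40/75)·0.9341 = 0.901
IG = 0.9044 - 0.901 = 0.0034

0.0034


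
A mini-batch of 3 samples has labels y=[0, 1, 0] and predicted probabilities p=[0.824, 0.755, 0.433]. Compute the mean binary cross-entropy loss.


L[0] = -ln(1-0.824) = -ln(0.176) = 1.7373
L[1] = -ln(0.755) = 0.281
L[2] = -ln(1-0.433) = -ln(0.567) = 0.5674
mean = (1.7373 + 0.281 + 0.5674)/3 = 0.8619

0.8619


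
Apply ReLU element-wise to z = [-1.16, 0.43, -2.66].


ReLU(-1.16) = max(0, -1.16) = 0.0
ReLU(0.43) = max(0, 0.43) = 0.43
ReLU(-2.66) = max(0, -2.66) = 0.0
result = [0.0, 0.43, 0.0]

[0.0, 0.43, 0.0]


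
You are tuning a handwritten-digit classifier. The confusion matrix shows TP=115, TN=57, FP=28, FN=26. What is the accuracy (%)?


Accuracy = (TP+TN)/(TP+TN+FP+FN)
= (115+57)/(226)
= 172/226 = 76.11%

76.11%


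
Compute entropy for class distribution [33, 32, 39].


Probabilities: [33/104, 32/104, 39/104] ≈ [0.3173, 0.3077, 0.375]
H = -((33/104)·log₂(33/104) + (32/104)·log₂(32/104) + (39/104)·log₂(39/104))
  = 1.5793 bits

1.5793 bits


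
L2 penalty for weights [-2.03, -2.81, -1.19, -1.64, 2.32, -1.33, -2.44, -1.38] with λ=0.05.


‖w‖₂² = (-2.03)² + (-2.81)² + (-1.19)² + (-1.64)² + (2.32)² + (-1.33)² + (-2.44)² + (-1.38)²
     = 4.1209 + 7.8961 + 1.4161 + 2.6896 + 5.3824 + 1.7689 + 5.9536 + 1.9044
     = 31.132
λ·‖w‖₂² = 0.05·31.132 = 1.5566

1.5566


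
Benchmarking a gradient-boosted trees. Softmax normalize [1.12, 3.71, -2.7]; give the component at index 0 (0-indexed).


Exponentials: e^1.12=3.0649, e^3.71=40.8538, e^-2.7=0.0672
Sum = 43.9859
Softmax = [0.0697, 0.9288, 0.0015]
p[0] = 3.0649/43.9859 = 0.0697

0.0697


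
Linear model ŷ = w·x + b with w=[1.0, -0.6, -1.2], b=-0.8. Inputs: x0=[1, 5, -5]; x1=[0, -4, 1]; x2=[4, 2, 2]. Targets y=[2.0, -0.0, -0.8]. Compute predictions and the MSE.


ŷ0 = (1.0)·(1) + (-0.6)·(5) + (-1.2)·(-5) - 0.8 = 3.2
ŷ1 = (1.0)·(0) + (-0.6)·(-4) + (-1.2)·(1) - 0.8 = 0.4
ŷ2 = (1.0)·(4) + (-0.6)·(2) + (-1.2)·(2) - 0.8 = -0.4
errors² = [1.44, 0.16, 0.16]
MSE = 1.7600/3 = 0.5867

0.5867


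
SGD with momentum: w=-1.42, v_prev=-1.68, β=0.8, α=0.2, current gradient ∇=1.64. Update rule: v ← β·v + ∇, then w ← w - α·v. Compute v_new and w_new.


v_new = 0.8·-1.68 + 1.64 = -1.344 + 1.64 = 0.296
w_new = -1.42 - 0.2·0.296 = -1.42 - 0.0592 = -1.4792

v_new=0.296, w_new=-1.4792


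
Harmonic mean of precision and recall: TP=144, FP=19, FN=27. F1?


Precision = 144/163 = 0.8834
Recall = 144/171 = 0.8421
F1 = 2·P·R/(P+R) = 2·TP/(2·TP+FP+FN) = 288/(288+19+27) = 288/334 = 0.8623

0.8623


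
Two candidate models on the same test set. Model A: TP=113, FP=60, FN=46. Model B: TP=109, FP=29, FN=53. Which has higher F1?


Model A: P=113/173=0.6532, R=113/159=0.7107, F1=2PR/(P+R)=2TP/(2TP+FP+FN)=226/332=0.6807
Model B: P=109/138=0.7899, R=109/162=0.6728, F1=2PR/(P+R)=2TP/(2TP+FP+FN)=218/300=0.7267
0.6807 < 0.7267 → Model B

Model B


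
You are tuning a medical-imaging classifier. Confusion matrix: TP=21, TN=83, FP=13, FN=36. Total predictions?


Total = TP + TN + FP + FN
= 21 + 83 + 13 + 36
= 153
(Predicted positive: 34, predicted negative: 119)

153


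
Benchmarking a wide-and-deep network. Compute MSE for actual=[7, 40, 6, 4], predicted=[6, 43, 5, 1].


Squared errors: (7-6)²=1, (40-43)²=9, (6-5)²=1, (4-1)²=9
Sum = 20
MSE = 20/4 = 5

5


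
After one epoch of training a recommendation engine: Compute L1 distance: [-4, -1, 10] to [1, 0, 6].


d = |-4-1| + |-1-0| + |10-6|
  = 5 + 1 + 4
  = 10

10


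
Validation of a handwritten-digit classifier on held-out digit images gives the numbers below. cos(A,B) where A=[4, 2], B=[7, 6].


A·B = 4·7 + 2·6 = 40
‖A‖ = √20 = 4.4721, ‖B‖ = √85 = 9.2195
cos = 40/(√20·√85) = 40/√1700 = 0.9701

0.9701


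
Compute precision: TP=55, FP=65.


Precision = TP/(TP+FP)
= 55/(55+65)
= 55/120 = 45.83%

45.83%


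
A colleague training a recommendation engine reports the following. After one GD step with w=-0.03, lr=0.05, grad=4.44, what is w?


w_new = w - α·∇
= -0.03 - 0.05·4.44
= -0.03 - 0.222
= -0.252

-0.252


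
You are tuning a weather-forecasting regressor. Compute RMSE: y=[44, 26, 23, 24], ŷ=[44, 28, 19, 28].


MSE = 36/4 = 9
RMSE = √(36/4) = 3.0

3.0


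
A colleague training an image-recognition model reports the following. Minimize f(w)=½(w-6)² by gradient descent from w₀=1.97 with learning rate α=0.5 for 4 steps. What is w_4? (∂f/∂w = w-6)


step 1: grad = 1.97-6 = -4.03; w = 1.97 - 0.5·(-4.03) = 3.985
step 2: grad = 3.985-6 = -2.015; w = 3.985 - 0.5·(-2.015) = 4.9925
step 3: grad = 4.9925-6 = -1.0075; w = 4.9925 - 0.5·(-1.0075) = 5.49625
step 4: grad = 5.49625-6 = -0.50375; w = 5.49625 - 0.5·(-0.50375) = 5.748125

5.748125


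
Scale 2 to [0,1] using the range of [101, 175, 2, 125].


min=2, max=175
(2-2)/(175-2) = 0/173 = 0.0

0.0


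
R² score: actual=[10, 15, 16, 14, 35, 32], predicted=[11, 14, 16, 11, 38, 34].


ȳ = 20.3333
SS_res = Σ(y-ŷ)² = 24
SS_tot = Σ(y-ȳ)² = 545.33
R² = 1 - SS_res/SS_tot = 1 - 0.044 = 0.956

0.956


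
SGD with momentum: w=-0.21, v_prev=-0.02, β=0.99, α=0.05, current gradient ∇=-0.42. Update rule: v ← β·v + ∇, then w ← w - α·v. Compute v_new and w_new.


v_new = 0.99·-0.02 - 0.42 = -0.0198 - 0.42 = -0.4398
w_new = -0.21 - 0.05·-0.4398 = -0.21 + 0.02199 = -0.18801

v_new=-0.4398, w_new=-0.18801


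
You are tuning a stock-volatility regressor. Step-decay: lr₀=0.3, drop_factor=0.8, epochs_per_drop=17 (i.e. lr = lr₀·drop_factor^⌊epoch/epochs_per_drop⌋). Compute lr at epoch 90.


n_drops = ⌊90/17⌋ = 5
lr = 0.3·0.8^5 = 0.3·0.32768 = 0.098304

0.098304


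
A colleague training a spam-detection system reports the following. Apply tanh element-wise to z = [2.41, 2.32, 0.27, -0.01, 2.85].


tanh(2.41) = 0.984
tanh(2.32) = 0.9809
tanh(0.27) = 0.2636
tanh(-0.01) = -0.01
tanh(2.85) = 0.9933
result = [0.984, 0.9809, 0.2636, -0.01, 0.9933]

[0.984, 0.9809, 0.2636, -0.01, 0.9933]


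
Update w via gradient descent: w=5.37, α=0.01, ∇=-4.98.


w_new = w - α·∇
= 5.37 - 0.01·-4.98
= 5.37 + 0.0498
= 5.4198

5.4198


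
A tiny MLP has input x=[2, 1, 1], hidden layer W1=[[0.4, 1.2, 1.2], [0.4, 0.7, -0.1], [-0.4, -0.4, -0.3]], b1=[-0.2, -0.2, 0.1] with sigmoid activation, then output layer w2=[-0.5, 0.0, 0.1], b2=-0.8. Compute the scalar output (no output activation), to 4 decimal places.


z1[0] = (0.4)·(2) + (1.2)·(1) + (1.2)·(1) - 0.2 = 3.0
z1[1] = (0.4)·(2) + (0.7)·(1) + (-0.1)·(1) - 0.2 = 1.2
z1[2] = (-0.4)·(2) + (-0.4)·(1) + (-0.3)·(1) + 0.1 = -1.4
h = sigmoid(z1) = [0.9526, 0.7685, 0.1978]
output = (-0.5)·(0.9526) + (0.0)·(0.7685) + (0.1)·(0.1978) - 0.8 = -1.2565

-1.2565


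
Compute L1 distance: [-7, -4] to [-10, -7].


d = |-7+ 10| + |-4+ 7|
  = 3 + 3
  = 6

6


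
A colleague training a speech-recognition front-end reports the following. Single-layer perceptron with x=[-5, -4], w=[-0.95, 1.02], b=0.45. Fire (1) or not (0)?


z = (-5)·(-0.95) + (-4)·(1.02) + 0.45
  = 1.12
step(z) = 1 (z≥0)

1


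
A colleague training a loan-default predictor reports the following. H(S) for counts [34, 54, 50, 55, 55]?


Probabilities: [34/248, 54/248, 50/248, 55/248, 55/248] ≈ [0.1371, 0.2177, 0.2016, 0.2218, 0.2218]
H = -((34/248)·log₂(34/248) + (54/248)·log₂(54/248) + (50/248)·log₂(50/248) + (55/248)·log₂(55/248) + (55/248)·log₂(55/248))
  = 2.3015 bits

2.3015 bits


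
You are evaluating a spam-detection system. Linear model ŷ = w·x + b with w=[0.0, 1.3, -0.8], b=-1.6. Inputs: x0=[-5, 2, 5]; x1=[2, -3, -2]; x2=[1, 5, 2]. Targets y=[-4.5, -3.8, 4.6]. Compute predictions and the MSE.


ŷ0 = (0.0)·(-5) + (1.3)·(2) + (-0.8)·(5) - 1.6 = -3.0
ŷ1 = (0.0)·(2) + (1.3)·(-3) + (-0.8)·(-2) - 1.6 = -3.9
ŷ2 = (0.0)·(1) + (1.3)·(5) + (-0.8)·(2) - 1.6 = 3.3
errors² = [2.25, 0.01, 1.69]
MSE = 3.9500/3 = 1.3167

1.3167


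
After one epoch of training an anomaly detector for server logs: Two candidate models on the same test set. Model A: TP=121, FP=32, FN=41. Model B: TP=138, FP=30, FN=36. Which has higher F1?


Model A: P=121/153=0.7908, R=121/162=0.7469, F1=2PR/(P+R)=2TP/(2TP+FP+FN)=242/315=0.7683
Model B: P=138/168=0.8214, R=138/174=0.7931, F1=2PR/(P+R)=2TP/(2TP+FP+FN)=276/342=0.807
0.7683 < 0.807 → Model B

Model B


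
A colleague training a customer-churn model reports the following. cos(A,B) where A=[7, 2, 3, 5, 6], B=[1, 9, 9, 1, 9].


A·B = 7·1 + 2·9 + 3·9 + 5·1 + 6·9 = 111
‖A‖ = √123 = 11.0905, ‖B‖ = √245 = 15.6525
cos = 111/(√123·√245) = 111/√30135 = 0.6394

0.6394


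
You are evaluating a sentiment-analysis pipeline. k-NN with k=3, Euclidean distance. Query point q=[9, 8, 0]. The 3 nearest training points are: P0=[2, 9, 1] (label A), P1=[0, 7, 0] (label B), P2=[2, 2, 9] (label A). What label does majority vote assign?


d(q,P0) = 7.1414  (label A)
d(q,P1) = 9.0554  (label B)
d(q,P2) = 12.8841  (label A)
Votes: A=2, B=1
Majority → A

A


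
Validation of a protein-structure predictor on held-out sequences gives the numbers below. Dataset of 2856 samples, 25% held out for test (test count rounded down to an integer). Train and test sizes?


Test = ⌊2856·25/100⌋ = 714
Train = 2856 - 714 = 2142

Train: 2142, Test: 714


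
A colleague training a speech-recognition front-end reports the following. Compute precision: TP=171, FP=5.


Precision = TP/(TP+FP)
= 171/(171+5)
= 171/176 = 97.16%

97.16%


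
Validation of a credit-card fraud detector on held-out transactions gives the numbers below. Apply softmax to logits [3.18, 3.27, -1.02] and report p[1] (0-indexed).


Exponentials: e^3.18=24.0468, e^3.27=26.3113, e^-1.02=0.3606
Sum = 50.7187
Softmax = [0.4741, 0.5188, 0.0071]
p[1] = 26.3113/50.7187 = 0.5188

0.5188


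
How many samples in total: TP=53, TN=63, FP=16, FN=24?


Total = TP + TN + FP + FN
= 53 + 63 + 16 + 24
= 156
(Predicted positive: 69, predicted negative: 87)

156


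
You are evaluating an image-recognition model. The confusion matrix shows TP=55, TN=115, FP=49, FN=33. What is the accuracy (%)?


Accuracy = (TP+TN)/(TP+TN+FP+FN)
= (55+115)/(252)
= 170/252 = 67.46%

67.46%


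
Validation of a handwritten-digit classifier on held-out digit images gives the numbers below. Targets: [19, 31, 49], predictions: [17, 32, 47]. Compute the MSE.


Squared errors: (19-17)²=4, (31-32)²=1, (49-47)²=4
Sum = 9
MSE = 9/3 = 3

3


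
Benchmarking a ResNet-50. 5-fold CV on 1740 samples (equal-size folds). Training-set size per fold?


Fold size = 1740/5 = 348
Training per fold = 1740 - 348 = 1392

1392


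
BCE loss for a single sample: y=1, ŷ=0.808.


BCE = -[y·ln(p) + (1-y)·ln(1-p)]
= -1·ln(0.808) - 0
= -ln(0.808) = 0.2132

0.2132


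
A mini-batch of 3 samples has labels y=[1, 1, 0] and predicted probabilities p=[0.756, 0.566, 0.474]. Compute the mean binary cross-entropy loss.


L[0] = -ln(0.756) = 0.2797
L[1] = -ln(0.566) = 0.5692
L[2] = -ln(1-0.474) = -ln(0.526) = 0.6425
mean = (0.2797 + 0.5692 + 0.6425)/3 = 0.4971

0.4971


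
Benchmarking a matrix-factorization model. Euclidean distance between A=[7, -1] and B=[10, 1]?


d = √((7-10)² + (-1-1)²)
  = √(9 + 4)
  = √13 = 3.6056

3.6056


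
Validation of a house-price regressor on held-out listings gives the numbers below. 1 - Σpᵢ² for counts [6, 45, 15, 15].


Probabilities: [6/81, 45/81, 15/81, 15/81] ≈ [0.0741, 0.5556, 0.1852, 0.1852]
Σpᵢ² = (36 + 2025 + 225 + 225)/81² = 2511/6561
Gini = 1 - Σpᵢ² = 1 - 2511/6561 = 0.6173

0.6173


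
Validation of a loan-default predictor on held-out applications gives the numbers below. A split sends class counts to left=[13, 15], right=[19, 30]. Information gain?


Parent = [32, 45], H_parent = 0.9793
H_left = 0.9963 (n=28), H_right = 0.9633 (n=49)
H_children = (28/77)·0.9963 + (49/77)·0.9633 = 0.9753
IG = 0.9793 - 0.9753 = 0.004

0.004
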